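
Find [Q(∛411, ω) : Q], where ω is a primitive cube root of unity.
[Q(∛411, ω) : Q] = 6

[Q(∛411):Q] = 3 (min poly x^3 - 411, irreducible since 411 is not a perfect cube). [Q(ω):Q] = 2 (min poly x^2 + x + 1). Since Q(∛411) ⊂ R and ω ∉ R, we have ω ∉ Q(∛411), so x^2 + x + 1 remains irreducible over Q(∛411) and [Q(∛411, ω) : Q(∛411)] = 2. By the tower law, [Q(∛411, ω) : Q] = 3 · 2 = 6. (In fact Q(∛411, ω) is the splitting field of x^3 - 411 over Q.)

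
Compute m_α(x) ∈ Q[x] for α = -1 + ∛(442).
m_α(x) = x^3 + 3x^2 + 3x - 441

Set β = α + 1 = ∛(442), so β^3 = 442. Then (α + 1)^3 - 442 = 0, i.e. α is a root of g(x) = (x + 1)^3 - 442 = x^3 + 3x^2 + 3x - 441. Since g(x) = h(x + 1) where h(x) = x^3 - 442, and h is irreducible over Q (because 442 is not a perfect cube, so h has no rational root, and a monic cubic with no rational root is irreducible), g is also irreducible (irreducibility is preserved under the substitution x → x + 1). Hence m_α(x) = x^3 + 3x^2 + 3x - 441.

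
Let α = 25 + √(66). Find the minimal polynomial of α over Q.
m_α(x) = x^2 - 50x + 559

From α - 25 = √(66), squaring gives (α - 25)^2 = 66, i.e. α^2 - 50α + 625 = 66, so α^2 - 50α + 559 = 0. The discriminant of x^2 - 50x + 559 is (-50)^2 - 4·(559) = 2500 - 2236 = 264, and 4·(66) is not a perfect square in Q since 66 is squarefree and ≠ 1. Hence x^2 - 50x + 559 is irreducible over Q and is the minimal polynomial of α.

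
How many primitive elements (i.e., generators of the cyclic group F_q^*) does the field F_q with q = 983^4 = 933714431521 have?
There are φ(933714431520) = 223744819200 primitive elements

F_q^* is cyclic of order q - 1 = 933714431520. A cyclic group of order m has exactly φ(m) generators. Here m = 933714431520 = 2^5 · 3 · 5 · 13 · 41 · 491 · 7433, so the number of primitive elements is φ(933714431520) = 223744819200.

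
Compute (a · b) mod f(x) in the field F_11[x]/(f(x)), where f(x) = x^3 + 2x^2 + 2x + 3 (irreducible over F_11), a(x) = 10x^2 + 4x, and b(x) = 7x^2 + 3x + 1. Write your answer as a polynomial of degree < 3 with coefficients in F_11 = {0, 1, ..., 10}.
a · b ≡ 2x^2 + 2x + 4 (mod f(x))

Multiply in F_11[x]: a(x)·b(x) = (10x^2 + 4x)·(7x^2 + 3x + 1) = 4x^4 + 3x^3 + 4x. This has degree ≥ 3, so divide by f(x) over F_11: 4x^4 + 3x^3 + 4x = (4x + 6)·(x^3 + 2x^2 + 2x + 3) + (2x^2 + 2x + 4). Hence a·b ≡ 2x^2 + 2x + 4 (mod f). (F_11[x]/(f) is a field with 11^3 = 1331 elements since f is irreducible of degree 3.)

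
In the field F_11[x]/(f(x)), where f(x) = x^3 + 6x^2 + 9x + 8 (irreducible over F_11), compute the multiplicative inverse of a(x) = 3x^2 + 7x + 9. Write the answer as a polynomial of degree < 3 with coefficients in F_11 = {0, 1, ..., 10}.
a(x)^(-1) ≡ 7x^2 + 7x + 9 (mod f(x))

Since f is irreducible over F_11, F_11[x]/(f) is a field and a(x) ≠ 0 has an inverse. Apply the extended Euclidean algorithm to f(x) and a(x) in F_11[x]: f(x) = (4x)·a(x) + (6x + 8);  a(x) = (6x + 6)·(6x + 8) + (5). The last nonzero remainder is the constant 5 = gcd(f, a) in F_11. Back-substituting through the division chain expresses 5 = s(x)·a(x) + t(x)·f(x) with s(x) ≡ 2x^2 + 2x + 1 (mod f), so (2x^2 + 2x + 1)·a(x) ≡ 5 (mod f). Multiplying by 5^(-1) ≡ 9 in F_11 gives a(x)^(-1) ≡ 9·(2x^2 + 2x + 1) ≡ 7x^2 + 7x + 9 (mod f). Check: (3x^2 + 7x + 9)·(7x^2 + 7x + 9) = 10x^4 + 4x^3 + 7x^2 + 5x + 4 ≡ 1 (mod x^3 + 6x^2 + 9x + 8).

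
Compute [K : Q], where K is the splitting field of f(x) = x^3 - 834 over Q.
[K : Q] = 6

The roots of x^3 - 834 are ∛834, ω∛834, ω^2∛834 where ω = e^(2πi/3) is a primitive cube root of unity, so K = Q(∛834, ω). Now [Q(∛834):Q] = 3 (since 834 is not a perfect cube, x^3 - 834 is irreducible) and [Q(ω):Q] = 2. Both 2 and 3 divide [K:Q], and [K:Q] ≤ 3·2 = 6, so [K:Q] = 6. (Equivalently: Q(∛834) ⊂ R but ω ∉ R, so [K : Q(∛834)] = 2.)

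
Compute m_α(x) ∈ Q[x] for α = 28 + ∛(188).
m_α(x) = x^3 - 84x^2 + 2352x - 22140

Set β = α - 28 = ∛(188), so β^3 = 188. Then (α - 28)^3 - 188 = 0, i.e. α is a root of g(x) = (x - 28)^3 - 188 = x^3 - 84x^2 + 2352x - 22140. Since g(x) = h(x - 28) where h(x) = x^3 - 188, and h is irreducible over Q (because 188 is not a perfect cube, so h has no rational root, and a monic cubic with no rational root is irreducible), g is also irreducible (irreducibility is preserved under the substitution x → x - 28). Hence m_α(x) = x^3 - 84x^2 + 2352x - 22140.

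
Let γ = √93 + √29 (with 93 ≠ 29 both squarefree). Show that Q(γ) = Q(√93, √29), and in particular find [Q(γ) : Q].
[Q(γ) : Q] = 4 (equivalently, Q(γ) = Q(√93, √29))

Obviously Q(γ) ⊆ Q(√93, √29), and [Q(√93, √29):Q] = 4 (since 93, 29 are distinct squarefree integers > 1 with 2697 not a perfect square). To show equality we compute the minimal polynomial of γ. From γ = √93 + √29: γ^2 = 93 + 2√(2697) + 29 = 122 + 2√(2697), so γ^2 - 122 = 2√(2697); squaring, (γ^2 - 122)^2 = 4·2697, i.e. γ^4 - 244γ^2 + 14884 - 10788 = 0, i.e. γ^4 - 244γ^2 + 4096 = 0. So γ is a root of x^4 - 244x^2 + 4096. This polynomial is irreducible over Q: it has no rational root (each ±√93 ± √29 is irrational), and any factorization into two quadratics over Q would force √(2697) ∈ Q (pairing opposite roots) or √93, √29 ∈ Q (other pairings), all impossible. Hence [Q(γ):Q] = 4 = [Q(√93, √29):Q], so Q(γ) = Q(√93, √29).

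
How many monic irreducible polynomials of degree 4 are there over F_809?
There are 107086181220 monic irreducible polynomials of degree 4 over F_809

Each element of F_{809^4} that lies in no proper subfield is a root of exactly one monic irreducible of degree 4 over F_809, and each such polynomial has 4 distinct roots in F_{809^4}. By Möbius inversion the count is N_809(4) = (1/4) Σ_{d|4} μ(4/d) · 809^d = (1/4)(μ(4)·809^1 + μ(2)·809^2 + μ(1)·809^4) = 428344724880/4 = 107086181220.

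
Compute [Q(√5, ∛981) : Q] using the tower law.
[Q(√5, ∛981) : Q] = 6

Let L = Q(√5, ∛981). Since Q(√5) ⊂ L and [Q(√5):Q] = 2, the tower law gives 2 | [L:Q]. Likewise Q(∛981) ⊂ L with [Q(∛981):Q] = 3 (because 981 is not a perfect cube), so 3 | [L:Q]. As gcd(2,3) = 1, [L:Q] is divisible by 6. Conversely L is generated over Q by √5 and ∛981, so [L:Q] ≤ 2·3 = 6. Therefore [Q(√5, ∛981) : Q] = 6.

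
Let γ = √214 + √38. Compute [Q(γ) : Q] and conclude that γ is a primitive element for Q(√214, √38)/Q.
[Q(γ) : Q] = 4 (equivalently, Q(γ) = Q(√214, √38))

Obviously Q(γ) ⊆ Q(√214, √38), and [Q(√214, √38):Q] = 4 (since 214, 38 are distinct squarefree integers > 1 with 8132 not a perfect square). To show equality we compute the minimal polynomial of γ. From γ = √214 + √38: γ^2 = 214 + 2√(8132) + 38 = 252 + 2√(8132), so γ^2 - 252 = 2√(8132); squaring, (γ^2 - 252)^2 = 4·8132, i.e. γ^4 - 504γ^2 + 63504 - 32528 = 0, i.e. γ^4 - 504γ^2 + 30976 = 0. So γ is a root of x^4 - 504x^2 + 30976. This polynomial is irreducible over Q: it has no rational root (each ±√214 ± √38 is irrational), and any factorization into two quadratics over Q would force √(8132) ∈ Q (pairing opposite roots) or √214, √38 ∈ Q (other pairings), all impossible. Hence [Q(γ):Q] = 4 = [Q(√214, √38):Q], so Q(γ) = Q(√214, √38).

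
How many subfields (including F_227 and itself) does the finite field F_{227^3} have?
F_{227^3} has 2 subfields

The subfields of F_{p^n} are exactly the fields F_{p^d} for d | n (each is the fixed field of the unique index-d subgroup of Gal(F_{p^n}/F_p) ≅ Z/nZ). The divisors of n = 3 are {1, 3}, giving 2 subfields: F_{227^1}, F_{227^3}.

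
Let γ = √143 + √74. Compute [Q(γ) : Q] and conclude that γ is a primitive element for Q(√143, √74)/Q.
[Q(γ) : Q] = 4 (equivalently, Q(γ) = Q(√143, √74))

Obviously Q(γ) ⊆ Q(√143, √74), and [Q(√143, √74):Q] = 4 (since 143, 74 are distinct squarefree integers > 1 with 10582 not a perfect square). To show equality we compute the minimal polynomial of γ. From γ = √143 + √74: γ^2 = 143 + 2√(10582) + 74 = 217 + 2√(10582), so γ^2 - 217 = 2√(10582); squaring, (γ^2 - 217)^2 = 4·10582, i.e. γ^4 - 434γ^2 + 47089 - 42328 = 0, i.e. γ^4 - 434γ^2 + 4761 = 0. So γ is a root of x^4 - 434x^2 + 4761. This polynomial is irreducible over Q: it has no rational root (each ±√143 ± √74 is irrational), and any factorization into two quadratics over Q would force √(10582) ∈ Q (pairing opposite roots) or √143, √74 ∈ Q (other pairings), all impossible. Hence [Q(γ):Q] = 4 = [Q(√143, √74):Q], so Q(γ) = Q(√143, √74).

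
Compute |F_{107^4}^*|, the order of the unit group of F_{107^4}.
|F_{107^4}^*| = 131079600

F_{107^4} has 107^4 = 131079601 elements; its multiplicative group consists of all nonzero elements, so |F_{107^4}^*| = 131079601 - 1 = 131079600. (It is cyclic since any finite subgroup of the multiplicative group of a field is cyclic.)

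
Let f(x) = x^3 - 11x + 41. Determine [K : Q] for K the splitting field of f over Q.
[K : Q] = 6

By the rational root test, any rational root of the monic integer polynomial f(x) = x^3 - 11x + 41 must be an integer dividing the constant term 41, i.e. one of ±{1, 41}. Evaluating: f(1) = 31, f(-1) = 51, f(41) = 68511, f(-41) = -68429; none is 0, so f has no rational root and is therefore irreducible over Q (a cubic with no linear factor over a field is irreducible). For an irreducible cubic, the Galois group is A_3 or S_3 according as the discriminant disc(f) = -4a^3 - 27b^2 = -4·(-11)^3 - 27·(41)^2 = -40063 is or is not a square in Q. Here disc(f) = -40063 is not a perfect square in Q, so the Galois group of f over Q is not contained in A_3 and must be all of S_3. The splitting field has degree |S_3| = 6 over Q, so [K : Q] = 6.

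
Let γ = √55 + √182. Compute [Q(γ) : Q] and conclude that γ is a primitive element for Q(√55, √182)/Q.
[Q(γ) : Q] = 4 (equivalently, Q(γ) = Q(√55, √182))

Obviously Q(γ) ⊆ Q(√55, √182), and [Q(√55, √182):Q] = 4 (since 55, 182 are distinct squarefree integers > 1 with 10010 not a perfect square). To show equality we compute the minimal polynomial of γ. From γ = √55 + √182: γ^2 = 55 + 2√(10010) + 182 = 237 + 2√(10010), so γ^2 - 237 = 2√(10010); squaring, (γ^2 - 237)^2 = 4·10010, i.e. γ^4 - 474γ^2 + 56169 - 40040 = 0, i.e. γ^4 - 474γ^2 + 16129 = 0. So γ is a root of x^4 - 474x^2 + 16129. This polynomial is irreducible over Q: it has no rational root (each ±√55 ± √182 is irrational), and any factorization into two quadratics over Q would force √(10010) ∈ Q (pairing opposite roots) or √55, √182 ∈ Q (other pairings), all impossible. Hence [Q(γ):Q] = 4 = [Q(√55, √182):Q], so Q(γ) = Q(√55, √182).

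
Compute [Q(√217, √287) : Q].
[Q(√217, √287) : Q] = 4

[Q(√217):Q] = 2 (min poly x^2 - 217, irreducible since 217 is squarefree > 1). For the top step, suppose √287 ∈ Q(√217), say √287 = c + d√217 with c, d ∈ Q. Squaring: 287 = c^2 + 217d^2 + 2cd√217. Since √217 ∉ Q this forces 2cd = 0. If d = 0 then √287 = c ∈ Q, contradicting 287 squarefree > 1. If c = 0 then 287 = 217d^2, so 217·287 = (217d)^2 is a perfect square in Q — but 217·287 = 62279 is not a perfect square (since 217 and 287 are distinct squarefree integers). Contradiction. Hence √287 ∉ Q(√217), so x^2 - 287 stays irreducible over Q(√217) and [Q(√217, √287) : Q(√217)] = 2. By the tower law, [Q(√217, √287) : Q] = 2 · 2 = 4.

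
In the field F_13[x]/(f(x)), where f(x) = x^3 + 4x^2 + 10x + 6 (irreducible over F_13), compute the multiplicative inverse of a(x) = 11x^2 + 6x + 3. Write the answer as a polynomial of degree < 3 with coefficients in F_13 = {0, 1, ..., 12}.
a(x)^(-1) ≡ 2x + 1 (mod f(x))

Since f is irreducible over F_13, F_13[x]/(f) is a field and a(x) ≠ 0 has an inverse. Apply the extended Euclidean algorithm to f(x) and a(x) in F_13[x]: f(x) = (6x + 3)·a(x) + (10). The last nonzero remainder is the constant 10 = gcd(f, a) in F_13. Back-substituting through the division chain expresses 10 = s(x)·a(x) + t(x)·f(x) with s(x) ≡ 7x + 10 (mod f), so (7x + 10)·a(x) ≡ 10 (mod f). Multiplying by 10^(-1) ≡ 4 in F_13 gives a(x)^(-1) ≡ 4·(7x + 10) ≡ 2x + 1 (mod f). Check: (11x^2 + 6x + 3)·(2x + 1) = 9x^3 + 10x^2 + 12x + 3 ≡ 1 (mod x^3 + 4x^2 + 10x + 6).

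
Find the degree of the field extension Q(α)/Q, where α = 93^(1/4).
[Q(α):Q] = 4

α is a root of x^4 - 93. By Eisenstein's criterion at the prime p = 3 (which divides the constant term 93 but p^2 = 9 does not, since 93 is squarefree), x^4 - 93 is irreducible over Q. Hence [Q(α):Q] = 4.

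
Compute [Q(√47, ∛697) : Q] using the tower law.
[Q(√47, ∛697) : Q] = 6

Let L = Q(√47, ∛697). Since Q(√47) ⊂ L and [Q(√47):Q] = 2, the tower law gives 2 | [L:Q]. Likewise Q(∛697) ⊂ L with [Q(∛697):Q] = 3 (because 697 is not a perfect cube), so 3 | [L:Q]. As gcd(2,3) = 1, [L:Q] is divisible by 6. Conversely L is generated over Q by √47 and ∛697, so [L:Q] ≤ 2·3 = 6. Therefore [Q(√47, ∛697) : Q] = 6.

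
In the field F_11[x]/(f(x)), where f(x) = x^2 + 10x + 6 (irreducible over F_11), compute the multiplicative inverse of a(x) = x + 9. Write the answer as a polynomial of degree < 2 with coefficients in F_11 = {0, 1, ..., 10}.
a(x)^(-1) ≡ 4x + 4 (mod f(x))

Since f is irreducible over F_11, F_11[x]/(f) is a field and a(x) ≠ 0 has an inverse. Apply the extended Euclidean algorithm to f(x) and a(x) in F_11[x]: f(x) = (x + 1)·a(x) + (8). The last nonzero remainder is the constant 8 = gcd(f, a) in F_11. Back-substituting through the division chain expresses 8 = s(x)·a(x) + t(x)·f(x) with s(x) ≡ 10x + 10 (mod f), so (10x + 10)·a(x) ≡ 8 (mod f). Multiplying by 8^(-1) ≡ 7 in F_11 gives a(x)^(-1) ≡ 7·(10x + 10) ≡ 4x + 4 (mod f). Check: (x + 9)·(4x + 4) = 4x^2 + 7x + 3 ≡ 1 (mod x^2 + 10x + 6).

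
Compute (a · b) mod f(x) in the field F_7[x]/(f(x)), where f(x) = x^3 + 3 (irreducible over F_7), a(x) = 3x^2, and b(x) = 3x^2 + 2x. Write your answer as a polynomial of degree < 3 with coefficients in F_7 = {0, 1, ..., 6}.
a · b ≡ x + 3 (mod f(x))

Multiply in F_7[x]: a(x)·b(x) = (3x^2)·(3x^2 + 2x) = 2x^4 + 6x^3. This has degree ≥ 3, so divide by f(x) over F_7: 2x^4 + 6x^3 = (2x + 6)·(x^3 + 3) + (x + 3). Hence a·b ≡ x + 3 (mod f). (F_7[x]/(f) is a field with 7^3 = 343 elements since f is irreducible of degree 3.)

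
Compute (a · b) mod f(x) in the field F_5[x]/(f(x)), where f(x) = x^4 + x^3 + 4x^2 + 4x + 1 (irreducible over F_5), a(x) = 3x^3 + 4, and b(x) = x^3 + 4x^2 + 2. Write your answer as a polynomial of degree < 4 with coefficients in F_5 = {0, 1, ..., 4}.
a · b ≡ 3x^3 + x^2 + 4 (mod f(x))

Multiply in F_5[x]: a(x)·b(x) = (3x^3 + 4)·(x^3 + 4x^2 + 2) = 3x^6 + 2x^5 + x^2 + 3. This has degree ≥ 4, so divide by f(x) over F_5: 3x^6 + 2x^5 + x^2 + 3 = (3x^2 + 4x + 4)·(x^4 + x^3 + 4x^2 + 4x + 1) + (3x^3 + x^2 + 4). Hence a·b ≡ 3x^3 + x^2 + 4 (mod f). (F_5[x]/(f) is a field with 5^4 = 625 elements since f is irreducible of degree 4.)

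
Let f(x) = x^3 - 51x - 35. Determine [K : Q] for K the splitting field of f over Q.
[K : Q] = 6

By the rational root test, any rational root of the monic integer polynomial f(x) = x^3 - 51x - 35 must be an integer dividing the constant term -35, i.e. one of ±{1, 5, 7, 35}. Evaluating: f(1) = -85, f(-1) = 15, f(5) = -165, f(-5) = 95, f(7) = -49, f(-7) = -21, f(35) = 41055, f(-35) = -41125; none is 0, so f has no rational root and is therefore irreducible over Q (a cubic with no linear factor over a field is irreducible). For an irreducible cubic, the Galois group is A_3 or S_3 according as the discriminant disc(f) = -4a^3 - 27b^2 = -4·(-51)^3 - 27·(-35)^2 = 497529 is or is not a square in Q. Here disc(f) = 497529 is not a perfect square in Q, so the Galois group of f over Q is not contained in A_3 and must be all of S_3. The splitting field has degree |S_3| = 6 over Q, so [K : Q] = 6.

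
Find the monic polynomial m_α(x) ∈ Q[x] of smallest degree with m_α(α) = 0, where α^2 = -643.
m_α(x) = x^2 + 643

α satisfies α^2 + 643 = 0, so x^2 + 643 annihilates α. Since d = -643 is squarefree and ≠ 1, it is not a perfect square in Q, so x^2 + 643 has no rational root and is therefore irreducible over Q (a degree-2 polynomial over a field is irreducible iff it has no root). Hence m_α(x) = x^2 + 643.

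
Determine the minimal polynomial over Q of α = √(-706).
m_α(x) = x^2 + 706

α satisfies α^2 + 706 = 0, so x^2 + 706 annihilates α. Since d = -706 is squarefree and ≠ 1, it is not a perfect square in Q, so x^2 + 706 has no rational root and is therefore irreducible over Q (a degree-2 polynomial over a field is irreducible iff it has no root). Hence m_α(x) = x^2 + 706.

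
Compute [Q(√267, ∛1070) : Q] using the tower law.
[Q(√267, ∛1070) : Q] = 6

Let L = Q(√267, ∛1070). Since Q(√267) ⊂ L and [Q(√267):Q] = 2, the tower law gives 2 | [L:Q]. Likewise Q(∛1070) ⊂ L with [Q(∛1070):Q] = 3 (because 1070 is not a perfect cube), so 3 | [L:Q]. As gcd(2,3) = 1, [L:Q] is divisible by 6. Conversely L is generated over Q by √267 and ∛1070, so [L:Q] ≤ 2·3 = 6. Therefore [Q(√267, ∛1070) : Q] = 6.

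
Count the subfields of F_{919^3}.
F_{919^3} has 2 subfields

The subfields of F_{p^n} are exactly the fields F_{p^d} for d | n (each is the fixed field of the unique index-d subgroup of Gal(F_{p^n}/F_p) ≅ Z/nZ). The divisors of n = 3 are {1, 3}, giving 2 subfields: F_{919^1}, F_{919^3}.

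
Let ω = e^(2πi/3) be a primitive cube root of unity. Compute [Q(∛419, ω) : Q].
[Q(∛419, ω) : Q] = 6

[Q(∛419):Q] = 3 (min poly x^3 - 419, irreducible since 419 is not a perfect cube). [Q(ω):Q] = 2 (min poly x^2 + x + 1). Since Q(∛419) ⊂ R and ω ∉ R, we have ω ∉ Q(∛419), so x^2 + x + 1 remains irreducible over Q(∛419) and [Q(∛419, ω) : Q(∛419)] = 2. By the tower law, [Q(∛419, ω) : Q] = 3 · 2 = 6. (In fact Q(∛419, ω) is the splitting field of x^3 - 419 over Q.)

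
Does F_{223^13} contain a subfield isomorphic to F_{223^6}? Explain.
No: F_{223^6} is not a subfield of F_{223^13}

F_{p^m} embeds in F_{p^n} iff m | n. Here 6 ∤ 13 (since 13 = 2·6 + 1 with remainder 1 ≠ 0), so F_{223^6} is not a subfield of F_{223^13}. Equivalently: if it were, the tower law would give 6 = [F_{223^6}:F_223] dividing [F_{223^13}:F_223] = 13, contradiction.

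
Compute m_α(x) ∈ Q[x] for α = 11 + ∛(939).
m_α(x) = x^3 - 33x^2 + 363x - 2270

Set β = α - 11 = ∛(939), so β^3 = 939. Then (α - 11)^3 - 939 = 0, i.e. α is a root of g(x) = (x - 11)^3 - 939 = x^3 - 33x^2 + 363x - 2270. Since g(x) = h(x - 11) where h(x) = x^3 - 939, and h is irreducible over Q (because 939 is not a perfect cube, so h has no rational root, and a monic cubic with no rational root is irreducible), g is also irreducible (irreducibility is preserved under the substitution x → x - 11). Hence m_α(x) = x^3 - 33x^2 + 363x - 2270.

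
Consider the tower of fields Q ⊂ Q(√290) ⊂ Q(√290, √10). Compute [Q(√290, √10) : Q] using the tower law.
[Q(√290, √10) : Q] = 4

[Q(√290):Q] = 2 (min poly x^2 - 290, irreducible since 290 is squarefree > 1). For the top step, suppose √10 ∈ Q(√290), say √10 = c + d√290 with c, d ∈ Q. Squaring: 10 = c^2 + 290d^2 + 2cd√290. Since √290 ∉ Q this forces 2cd = 0. If d = 0 then √10 = c ∈ Q, contradicting 10 squarefree > 1. If c = 0 then 10 = 290d^2, so 290·10 = (290d)^2 is a perfect square in Q — but 290·10 = 2900 is not a perfect square (since 290 and 10 are distinct squarefree integers). Contradiction. Hence √10 ∉ Q(√290), so x^2 - 10 stays irreducible over Q(√290) and [Q(√290, √10) : Q(√290)] = 2. By the tower law, [Q(√290, √10) : Q] = 2 · 2 = 4.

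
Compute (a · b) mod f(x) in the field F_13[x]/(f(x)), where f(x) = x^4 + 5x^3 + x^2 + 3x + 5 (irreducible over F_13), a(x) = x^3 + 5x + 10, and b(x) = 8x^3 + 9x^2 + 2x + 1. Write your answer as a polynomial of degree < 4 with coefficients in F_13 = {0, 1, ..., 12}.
a · b ≡ 7x^3 + 3x^2 + 3x + 1 (mod f(x))

Multiply in F_13[x]: a(x)·b(x) = (x^3 + 5x + 10)·(8x^3 + 9x^2 + 2x + 1) = 8x^6 + 9x^5 + 3x^4 + 9x^3 + 9x^2 + 12x + 10. This has degree ≥ 4, so divide by f(x) over F_13: 8x^6 + 9x^5 + 3x^4 + 9x^3 + 9x^2 + 12x + 10 = (8x^2 + 8x + 7)·(x^4 + 5x^3 + x^2 + 3x + 5) + (7x^3 + 3x^2 + 3x + 1). Hence a·b ≡ 7x^3 + 3x^2 + 3x + 1 (mod f). (F_13[x]/(f) is a field with 13^4 = 28561 elements since f is irreducible of degree 4.)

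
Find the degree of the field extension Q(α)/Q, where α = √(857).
[Q(α):Q] = 2

[Q(α):Q] equals the degree of the minimal polynomial of α. Here α^2 = 857 and x^2 - 857 is irreducible (d = 857 is squarefree, ≠ 1, hence not a square), so deg(m_α) = 2. Thus [Q(α):Q] = 2.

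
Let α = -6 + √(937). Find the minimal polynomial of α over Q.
m_α(x) = x^2 + 12x - 901

From α + 6 = √(937), squaring gives (α + 6)^2 = 937, i.e. α^2 + 12α + 36 = 937, so α^2 + 12α - 901 = 0. The discriminant of x^2 + 12x - 901 is (12)^2 - 4·(-901) = 144 + 3604 = 3748, and 4·(937) is not a perfect square in Q since 937 is squarefree and ≠ 1. Hence x^2 + 12x - 901 is irreducible over Q and is the minimal polynomial of α.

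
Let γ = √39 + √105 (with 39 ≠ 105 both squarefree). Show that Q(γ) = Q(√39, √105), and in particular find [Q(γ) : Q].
[Q(γ) : Q] = 4 (equivalently, Q(γ) = Q(√39, √105))

Obviously Q(γ) ⊆ Q(√39, √105), and [Q(√39, √105):Q] = 4 (since 39, 105 are distinct squarefree integers > 1 with 4095 not a perfect square). To show equality we compute the minimal polynomial of γ. From γ = √39 + √105: γ^2 = 39 + 2√(4095) + 105 = 144 + 2√(4095), so γ^2 - 144 = 2√(4095); squaring, (γ^2 - 144)^2 = 4·4095, i.e. γ^4 - 288γ^2 + 20736 - 16380 = 0, i.e. γ^4 - 288γ^2 + 4356 = 0. So γ is a root of x^4 - 288x^2 + 4356. This polynomial is irreducible over Q: it has no rational root (each ±√39 ± √105 is irrational), and any factorization into two quadratics over Q would force √(4095) ∈ Q (pairing opposite roots) or √39, √105 ∈ Q (other pairings), all impossible. Hence [Q(γ):Q] = 4 = [Q(√39, √105):Q], so Q(γ) = Q(√39, √105).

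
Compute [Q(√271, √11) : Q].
[Q(√271, √11) : Q] = 4

[Q(√271):Q] = 2 (min poly x^2 - 271, irreducible since 271 is squarefree > 1). For the top step, suppose √11 ∈ Q(√271), say √11 = c + d√271 with c, d ∈ Q. Squaring: 11 = c^2 + 271d^2 + 2cd√271. Since √271 ∉ Q this forces 2cd = 0. If d = 0 then √11 = c ∈ Q, contradicting 11 squarefree > 1. If c = 0 then 11 = 271d^2, so 271·11 = (271d)^2 is a perfect square in Q — but 271·11 = 2981 is not a perfect square (since 271 and 11 are distinct squarefree integers). Contradiction. Hence √11 ∉ Q(√271), so x^2 - 11 stays irreducible over Q(√271) and [Q(√271, √11) : Q(√271)] = 2. By the tower law, [Q(√271, √11) : Q] = 2 · 2 = 4.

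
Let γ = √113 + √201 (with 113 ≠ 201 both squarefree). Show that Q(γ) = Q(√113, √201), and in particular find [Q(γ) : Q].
[Q(γ) : Q] = 4 (equivalently, Q(γ) = Q(√113, √201))

Obviously Q(γ) ⊆ Q(√113, √201), and [Q(√113, √201):Q] = 4 (since 113, 201 are distinct squarefree integers > 1 with 22713 not a perfect square). To show equality we compute the minimal polynomial of γ. From γ = √113 + √201: γ^2 = 113 + 2√(22713) + 201 = 314 + 2√(22713), so γ^2 - 314 = 2√(22713); squaring, (γ^2 - 314)^2 = 4·22713, i.e. γ^4 - 628γ^2 + 98596 - 90852 = 0, i.e. γ^4 - 628γ^2 + 7744 = 0. So γ is a root of x^4 - 628x^2 + 7744. This polynomial is irreducible over Q: it has no rational root (each ±√113 ± √201 is irrational), and any factorization into two quadratics over Q would force √(22713) ∈ Q (pairing opposite roots) or √113, √201 ∈ Q (other pairings), all impossible. Hence [Q(γ):Q] = 4 = [Q(√113, √201):Q], so Q(γ) = Q(√113, √201).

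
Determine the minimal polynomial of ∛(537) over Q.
m_α(x) = x^3 - 537

α satisfies α^3 = 537, so x^3 - 537 annihilates α. By the rational root test, a rational root p/q (in lowest terms) of x^3 - 537 would satisfy p^3 = 537 q^3, forcing q = 1 and p^3 = 537; but 537 is not a perfect cube, contradiction. A monic cubic over Q with no rational root is irreducible (any nontrivial factorization would include a linear factor). Hence x^3 - 537 is the minimal polynomial of α, and in particular [Q(α):Q] = 3.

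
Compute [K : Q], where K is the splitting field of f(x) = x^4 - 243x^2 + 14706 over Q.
[K : Q] = 4

Solving the quadratic in x^2: x^2 = (243 ± √(243^2 - 4·14706))/2 = (243 ± √225)/2 = (243 ± 15)/2, giving x^2 = 129 or x^2 = 114. So f(x) = (x^2 - 129)(x^2 - 114) and the roots of f are ±√129, ±√114. Hence the splitting field is K = Q(√129, √114). Since 129 and 114 are distinct squarefree integers > 1, their product 14706 is not a perfect square, so √114 ∉ Q(√129). By the tower law [K:Q] = [Q(√129,√114):Q(√129)] · [Q(√129):Q] = 2 · 2 = 4.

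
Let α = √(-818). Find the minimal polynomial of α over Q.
m_α(x) = x^2 + 818

α satisfies α^2 + 818 = 0, so x^2 + 818 annihilates α. Since d = -818 is squarefree and ≠ 1, it is not a perfect square in Q, so x^2 + 818 has no rational root and is therefore irreducible over Q (a degree-2 polynomial over a field is irreducible iff it has no root). Hence m_α(x) = x^2 + 818.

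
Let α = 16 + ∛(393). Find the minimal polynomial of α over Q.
m_α(x) = x^3 - 48x^2 + 768x - 4489

Set β = α - 16 = ∛(393), so β^3 = 393. Then (α - 16)^3 - 393 = 0, i.e. α is a root of g(x) = (x - 16)^3 - 393 = x^3 - 48x^2 + 768x - 4489. Since g(x) = h(x - 16) where h(x) = x^3 - 393, and h is irreducible over Q (because 393 is not a perfect cube, so h has no rational root, and a monic cubic with no rational root is irreducible), g is also irreducible (irreducibility is preserved under the substitution x → x - 16). Hence m_α(x) = x^3 - 48x^2 + 768x - 4489.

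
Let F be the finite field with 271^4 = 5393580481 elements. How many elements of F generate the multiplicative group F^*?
There are φ(5393580480) = 1353646080 primitive elements

F_q^* is cyclic of order q - 1 = 5393580480. A cyclic group of order m has exactly φ(m) generators. Here m = 5393580480 = 2^6 · 3^3 · 5 · 17 · 36721, so the number of primitive elements is φ(5393580480) = 1353646080.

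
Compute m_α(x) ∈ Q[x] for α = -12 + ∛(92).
m_α(x) = x^3 + 36x^2 + 432x + 1636

Set β = α + 12 = ∛(92), so β^3 = 92. Then (α + 12)^3 - 92 = 0, i.e. α is a root of g(x) = (x + 12)^3 - 92 = x^3 + 36x^2 + 432x + 1636. Since g(x) = h(x + 12) where h(x) = x^3 - 92, and h is irreducible over Q (because 92 is not a perfect cube, so h has no rational root, and a monic cubic with no rational root is irreducible), g is also irreducible (irreducibility is preserved under the substitution x → x + 12). Hence m_α(x) = x^3 + 36x^2 + 432x + 1636.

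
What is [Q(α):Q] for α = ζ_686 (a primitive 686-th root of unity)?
[Q(α):Q] = 294

The minimal polynomial of ζ_686 over Q is the 686-th cyclotomic polynomial Φ_686(x), which is irreducible over Q and has degree φ(686) = 294. Hence [Q(α):Q] = φ(686) = 294.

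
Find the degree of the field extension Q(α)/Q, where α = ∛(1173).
[Q(α):Q] = 3

The minimal polynomial of α is x^3 - 1173, irreducible over Q since 1173 is not a perfect cube (so x^3 - 1173 has no rational root). Hence [Q(α):Q] = deg(m_α) = 3.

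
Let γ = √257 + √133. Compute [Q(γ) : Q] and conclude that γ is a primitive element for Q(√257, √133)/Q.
[Q(γ) : Q] = 4 (equivalently, Q(γ) = Q(√257, √133))

Obviously Q(γ) ⊆ Q(√257, √133), and [Q(√257, √133):Q] = 4 (since 257, 133 are distinct squarefree integers > 1 with 34181 not a perfect square). To show equality we compute the minimal polynomial of γ. From γ = √257 + √133: γ^2 = 257 + 2√(34181) + 133 = 390 + 2√(34181), so γ^2 - 390 = 2√(34181); squaring, (γ^2 - 390)^2 = 4·34181, i.e. γ^4 - 780γ^2 + 152100 - 136724 = 0, i.e. γ^4 - 780γ^2 + 15376 = 0. So γ is a root of x^4 - 780x^2 + 15376. This polynomial is irreducible over Q: it has no rational root (each ±√257 ± √133 is irrational), and any factorization into two quadratics over Q would force √(34181) ∈ Q (pairing opposite roots) or √257, √133 ∈ Q (other pairings), all impossible. Hence [Q(γ):Q] = 4 = [Q(√257, √133):Q], so Q(γ) = Q(√257, √133).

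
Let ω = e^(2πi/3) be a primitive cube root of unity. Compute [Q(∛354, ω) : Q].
[Q(∛354, ω) : Q] = 6

[Q(∛354):Q] = 3 (min poly x^3 - 354, irreducible since 354 is not a perfect cube). [Q(ω):Q] = 2 (min poly x^2 + x + 1). Since Q(∛354) ⊂ R and ω ∉ R, we have ω ∉ Q(∛354), so x^2 + x + 1 remains irreducible over Q(∛354) and [Q(∛354, ω) : Q(∛354)] = 2. By the tower law, [Q(∛354, ω) : Q] = 3 · 2 = 6. (In fact Q(∛354, ω) is the splitting field of x^3 - 354 over Q.)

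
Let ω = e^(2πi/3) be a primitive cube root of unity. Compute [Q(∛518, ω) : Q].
[Q(∛518, ω) : Q] = 6

[Q(∛518):Q] = 3 (min poly x^3 - 518, irreducible since 518 is not a perfect cube). [Q(ω):Q] = 2 (min poly x^2 + x + 1). Since Q(∛518) ⊂ R and ω ∉ R, we have ω ∉ Q(∛518), so x^2 + x + 1 remains irreducible over Q(∛518) and [Q(∛518, ω) : Q(∛518)] = 2. By the tower law, [Q(∛518, ω) : Q] = 3 · 2 = 6. (In fact Q(∛518, ω) is the splitting field of x^3 - 518 over Q.)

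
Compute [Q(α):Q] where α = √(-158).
[Q(α):Q] = 2

[Q(α):Q] equals the degree of the minimal polynomial of α. Here α^2 = -158 and x^2 + 158 is irreducible (d = -158 is squarefree, ≠ 1, hence not a square), so deg(m_α) = 2. Thus [Q(α):Q] = 2.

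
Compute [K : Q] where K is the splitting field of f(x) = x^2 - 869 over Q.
[K : Q] = 2

f(x) = x^2 - 869 factors as (x - √869)(x + √869). The splitting field is K = Q(√869). Since 869 is squarefree and > 1, it is not a perfect square, so x^2 - 869 is irreducible over Q and [Q(√869) : Q] = 2. Hence [K : Q] = 2.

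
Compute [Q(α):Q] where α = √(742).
[Q(α):Q] = 2

[Q(α):Q] equals the degree of the minimal polynomial of α. Here α^2 = 742 and x^2 - 742 is irreducible (d = 742 is squarefree, ≠ 1, hence not a square), so deg(m_α) = 2. Thus [Q(α):Q] = 2.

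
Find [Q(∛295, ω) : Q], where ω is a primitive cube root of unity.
[Q(∛295, ω) : Q] = 6

[Q(∛295):Q] = 3 (min poly x^3 - 295, irreducible since 295 is not a perfect cube). [Q(ω):Q] = 2 (min poly x^2 + x + 1). Since Q(∛295) ⊂ R and ω ∉ R, we have ω ∉ Q(∛295), so x^2 + x + 1 remains irreducible over Q(∛295) and [Q(∛295, ω) : Q(∛295)] = 2. By the tower law, [Q(∛295, ω) : Q] = 3 · 2 = 6. (In fact Q(∛295, ω) is the splitting field of x^3 - 295 over Q.)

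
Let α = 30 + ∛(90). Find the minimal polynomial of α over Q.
m_α(x) = x^3 - 90x^2 + 2700x - 27090

Set β = α - 30 = ∛(90), so β^3 = 90. Then (α - 30)^3 - 90 = 0, i.e. α is a root of g(x) = (x - 30)^3 - 90 = x^3 - 90x^2 + 2700x - 27090. Since g(x) = h(x - 30) where h(x) = x^3 - 90, and h is irreducible over Q (because 90 is not a perfect cube, so h has no rational root, and a monic cubic with no rational root is irreducible), g is also irreducible (irreducibility is preserved under the substitution x → x - 30). Hence m_α(x) = x^3 - 90x^2 + 2700x - 27090.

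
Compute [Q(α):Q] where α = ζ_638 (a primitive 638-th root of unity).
[Q(α):Q] = 280

The minimal polynomial of ζ_638 over Q is the 638-th cyclotomic polynomial Φ_638(x), which is irreducible over Q and has degree φ(638) = 280. Hence [Q(α):Q] = φ(638) = 280.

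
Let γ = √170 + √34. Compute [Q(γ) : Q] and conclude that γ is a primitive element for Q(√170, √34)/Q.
[Q(γ) : Q] = 4 (equivalently, Q(γ) = Q(√170, √34))

Obviously Q(γ) ⊆ Q(√170, √34), and [Q(√170, √34):Q] = 4 (since 170, 34 are distinct squarefree integers > 1 with 5780 not a perfect square). To show equality we compute the minimal polynomial of γ. From γ = √170 + √34: γ^2 = 170 + 2√(5780) + 34 = 204 + 2√(5780), so γ^2 - 204 = 2√(5780); squaring, (γ^2 - 204)^2 = 4·5780, i.e. γ^4 - 408γ^2 + 41616 - 23120 = 0, i.e. γ^4 - 408γ^2 + 18496 = 0. So γ is a root of x^4 - 408x^2 + 18496. This polynomial is irreducible over Q: it has no rational root (each ±√170 ± √34 is irrational), and any factorization into two quadratics over Q would force √(5780) ∈ Q (pairing opposite roots) or √170, √34 ∈ Q (other pairings), all impossible. Hence [Q(γ):Q] = 4 = [Q(√170, √34):Q], so Q(γ) = Q(√170, √34).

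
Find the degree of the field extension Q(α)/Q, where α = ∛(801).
[Q(α):Q] = 3

The minimal polynomial of α is x^3 - 801, irreducible over Q since 801 is not a perfect cube (so x^3 - 801 has no rational root). Hence [Q(α):Q] = deg(m_α) = 3.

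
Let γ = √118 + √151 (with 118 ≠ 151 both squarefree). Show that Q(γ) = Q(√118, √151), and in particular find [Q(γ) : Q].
[Q(γ) : Q] = 4 (equivalently, Q(γ) = Q(√118, √151))

Obviously Q(γ) ⊆ Q(√118, √151), and [Q(√118, √151):Q] = 4 (since 118, 151 are distinct squarefree integers > 1 with 17818 not a perfect square). To show equality we compute the minimal polynomial of γ. From γ = √118 + √151: γ^2 = 118 + 2√(17818) + 151 = 269 + 2√(17818), so γ^2 - 269 = 2√(17818); squaring, (γ^2 - 269)^2 = 4·17818, i.e. γ^4 - 538γ^2 + 72361 - 71272 = 0, i.e. γ^4 - 538γ^2 + 1089 = 0. So γ is a root of x^4 - 538x^2 + 1089. This polynomial is irreducible over Q: it has no rational root (each ±√118 ± √151 is irrational), and any factorization into two quadratics over Q would force √(17818) ∈ Q (pairing opposite roots) or √118, √151 ∈ Q (other pairings), all impossible. Hence [Q(γ):Q] = 4 = [Q(√118, √151):Q], so Q(γ) = Q(√118, √151).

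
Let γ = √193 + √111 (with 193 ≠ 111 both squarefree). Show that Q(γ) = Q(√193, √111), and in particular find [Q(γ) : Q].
[Q(γ) : Q] = 4 (equivalently, Q(γ) = Q(√193, √111))

Obviously Q(γ) ⊆ Q(√193, √111), and [Q(√193, √111):Q] = 4 (since 193, 111 are distinct squarefree integers > 1 with 21423 not a perfect square). To show equality we compute the minimal polynomial of γ. From γ = √193 + √111: γ^2 = 193 + 2√(21423) + 111 = 304 + 2√(21423), so γ^2 - 304 = 2√(21423); squaring, (γ^2 - 304)^2 = 4·21423, i.e. γ^4 - 608γ^2 + 92416 - 85692 = 0, i.e. γ^4 - 608γ^2 + 6724 = 0. So γ is a root of x^4 - 608x^2 + 6724. This polynomial is irreducible over Q: it has no rational root (each ±√193 ± √111 is irrational), and any factorization into two quadratics over Q would force √(21423) ∈ Q (pairing opposite roots) or √193, √111 ∈ Q (other pairings), all impossible. Hence [Q(γ):Q] = 4 = [Q(√193, √111):Q], so Q(γ) = Q(√193, √111).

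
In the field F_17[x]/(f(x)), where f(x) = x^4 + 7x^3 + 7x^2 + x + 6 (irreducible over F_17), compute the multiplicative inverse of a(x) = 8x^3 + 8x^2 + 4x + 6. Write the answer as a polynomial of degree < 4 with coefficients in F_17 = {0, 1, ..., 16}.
a(x)^(-1) ≡ 12x^3 + 5x^2 + 4x + 7 (mod f(x))

Since f is irreducible over F_17, F_17[x]/(f) is a field and a(x) ≠ 0 has an inverse. Apply the extended Euclidean algorithm to f(x) and a(x) in F_17[x]: f(x) = (15x + 5)·a(x) + (9x^2 + 10x + 10);  a(x) = (16x + 2)·(9x^2 + 10x + 10) + (11x + 3);  (9x^2 + 10x + 10) = (7x + 16)·(11x + 3) + (13). The last nonzero remainder is the constant 13 = gcd(f, a) in F_17. Back-substituting through the division chain expresses 13 = s(x)·a(x) + t(x)·f(x) with s(x) ≡ 3x^3 + 14x^2 + x + 6 (mod f), so (3x^3 + 14x^2 + x + 6)·a(x) ≡ 13 (mod f). Multiplying by 13^(-1) ≡ 4 in F_17 gives a(x)^(-1) ≡ 4·(3x^3 + 14x^2 + x + 6) ≡ 12x^3 + 5x^2 + 4x + 7 (mod f). Check: (8x^3 + 8x^2 + 4x + 6)·(12x^3 + 5x^2 + 4x + 7) = 11x^6 + x^4 + 10x^3 + x + 8 ≡ 1 (mod x^4 + 7x^3 + 7x^2 + x + 6).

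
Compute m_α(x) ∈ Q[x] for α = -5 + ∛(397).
m_α(x) = x^3 + 15x^2 + 75x - 272

Set β = α + 5 = ∛(397), so β^3 = 397. Then (α + 5)^3 - 397 = 0, i.e. α is a root of g(x) = (x + 5)^3 - 397 = x^3 + 15x^2 + 75x - 272. Since g(x) = h(x + 5) where h(x) = x^3 - 397, and h is irreducible over Q (because 397 is not a perfect cube, so h has no rational root, and a monic cubic with no rational root is irreducible), g is also irreducible (irreducibility is preserved under the substitution x → x + 5). Hence m_α(x) = x^3 + 15x^2 + 75x - 272.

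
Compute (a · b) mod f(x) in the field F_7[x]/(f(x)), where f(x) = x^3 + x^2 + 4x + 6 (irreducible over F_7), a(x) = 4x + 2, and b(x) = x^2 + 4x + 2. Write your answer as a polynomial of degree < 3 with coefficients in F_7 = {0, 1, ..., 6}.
a · b ≡ 1 (mod f(x))

Multiply in F_7[x]: a(x)·b(x) = (4x + 2)·(x^2 + 4x + 2) = 4x^3 + 4x^2 + 2x + 4. This has degree ≥ 3, so divide by f(x) over F_7: 4x^3 + 4x^2 + 2x + 4 = (4)·(x^3 + x^2 + 4x + 6) + (1). Hence a·b ≡ 1 (mod f). (F_7[x]/(f) is a field with 7^3 = 343 elements since f is irreducible of degree 3.)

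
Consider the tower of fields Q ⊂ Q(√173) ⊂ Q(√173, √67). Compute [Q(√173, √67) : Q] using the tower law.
[Q(√173, √67) : Q] = 4

[Q(√173):Q] = 2 (min poly x^2 - 173, irreducible since 173 is squarefree > 1). For the top step, suppose √67 ∈ Q(√173), say √67 = c + d√173 with c, d ∈ Q. Squaring: 67 = c^2 + 173d^2 + 2cd√173. Since √173 ∉ Q this forces 2cd = 0. If d = 0 then √67 = c ∈ Q, contradicting 67 squarefree > 1. If c = 0 then 67 = 173d^2, so 173·67 = (173d)^2 is a perfect square in Q — but 173·67 = 11591 is not a perfect square (since 173 and 67 are distinct squarefree integers). Contradiction. Hence √67 ∉ Q(√173), so x^2 - 67 stays irreducible over Q(√173) and [Q(√173, √67) : Q(√173)] = 2. By the tower law, [Q(√173, √67) : Q] = 2 · 2 = 4.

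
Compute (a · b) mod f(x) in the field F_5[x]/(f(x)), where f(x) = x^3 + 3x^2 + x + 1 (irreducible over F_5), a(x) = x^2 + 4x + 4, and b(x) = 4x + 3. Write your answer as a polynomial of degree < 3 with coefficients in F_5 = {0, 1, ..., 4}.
a · b ≡ 2x^2 + 4x + 3 (mod f(x))

Multiply in F_5[x]: a(x)·b(x) = (x^2 + 4x + 4)·(4x + 3) = 4x^3 + 4x^2 + 3x + 2. This has degree ≥ 3, so divide by f(x) over F_5: 4x^3 + 4x^2 + 3x + 2 = (4)·(x^3 + 3x^2 + x + 1) + (2x^2 + 4x + 3). Hence a·b ≡ 2x^2 + 4x + 3 (mod f). (F_5[x]/(f) is a field with 5^3 = 125 elements since f is irreducible of degree 3.)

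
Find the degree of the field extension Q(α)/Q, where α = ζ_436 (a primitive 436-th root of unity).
[Q(α):Q] = 216

The minimal polynomial of ζ_436 over Q is the 436-th cyclotomic polynomial Φ_436(x), which is irreducible over Q and has degree φ(436) = 216. Hence [Q(α):Q] = φ(436) = 216.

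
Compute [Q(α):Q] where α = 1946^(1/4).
[Q(α):Q] = 4

α is a root of x^4 - 1946. By Eisenstein's criterion at the prime p = 2 (which divides the constant term 1946 but p^2 = 4 does not, since 1946 is squarefree), x^4 - 1946 is irreducible over Q. Hence [Q(α):Q] = 4.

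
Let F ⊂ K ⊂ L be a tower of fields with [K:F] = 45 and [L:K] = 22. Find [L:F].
[L:F] = 990

The tower law says that for any tower of field extensions F ⊂ K ⊂ L with finite degrees, [L:F] = [L:K] · [K:F]. Here this gives [L:F] = 22 · 45 = 990.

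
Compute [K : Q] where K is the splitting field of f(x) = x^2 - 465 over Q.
[K : Q] = 2

f(x) = x^2 - 465 factors as (x - √465)(x + √465). The splitting field is K = Q(√465). Since 465 is squarefree and > 1, it is not a perfect square, so x^2 - 465 is irreducible over Q and [Q(√465) : Q] = 2. Hence [K : Q] = 2.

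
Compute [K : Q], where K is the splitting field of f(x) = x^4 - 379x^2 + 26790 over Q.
[K : Q] = 4

Solving the quadratic in x^2: x^2 = (379 ± √(379^2 - 4·26790))/2 = (379 ± √36481)/2 = (379 ± 191)/2, giving x^2 = 285 or x^2 = 94. So f(x) = (x^2 - 285)(x^2 - 94) and the roots of f are ±√285, ±√94. Hence the splitting field is K = Q(√285, √94). Since 285 and 94 are distinct squarefree integers > 1, their product 26790 is not a perfect square, so √94 ∉ Q(√285). By the tower law [K:Q] = [Q(√285,√94):Q(√285)] · [Q(√285):Q] = 2 · 2 = 4.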